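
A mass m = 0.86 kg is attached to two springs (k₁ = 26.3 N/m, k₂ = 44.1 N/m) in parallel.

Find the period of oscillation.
k_eq = k₁+k₂ = 70.4 N/m
T = 2π√(m/k_eq) = 2π√(0.86/70.4) = 0.6945 s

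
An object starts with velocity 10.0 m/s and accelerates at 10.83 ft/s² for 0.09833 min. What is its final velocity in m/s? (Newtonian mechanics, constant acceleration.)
v = v₀ + at (with unit conversion) = 29.48 m/s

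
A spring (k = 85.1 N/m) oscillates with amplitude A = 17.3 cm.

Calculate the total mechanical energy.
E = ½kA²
E = ½kA² = ½×85.1×(0.173)² = 1.273 J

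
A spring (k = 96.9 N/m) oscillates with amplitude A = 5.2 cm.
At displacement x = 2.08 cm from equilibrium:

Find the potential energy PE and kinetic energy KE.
E_total = ½kA² = ½×96.9×(0.052)² = 0.131 J
PE = ½kx² = ½×96.9×(0.0208)² = 0.02096 J
KE = E_total − PE = 0.11 J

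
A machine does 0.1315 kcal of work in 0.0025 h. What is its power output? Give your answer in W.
P = W/t = 550.2 J / 9 s = 61.13 W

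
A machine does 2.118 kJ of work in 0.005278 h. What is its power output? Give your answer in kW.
P = W/t = 2118 J / 19 s = 111.5 W = 0.1115 kW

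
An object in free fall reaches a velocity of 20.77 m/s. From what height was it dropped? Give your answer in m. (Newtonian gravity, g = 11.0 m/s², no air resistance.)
h = v²/(2g) = 19.61 m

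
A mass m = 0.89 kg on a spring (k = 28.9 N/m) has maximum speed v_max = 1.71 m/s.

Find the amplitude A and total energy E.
½mv²_max = ½kA² → A = v_max√(m/k) = 1.71×√(0.89/28.9) = 0.3001 m = 30.01 cm
E = ½mv²_max = ½×0.89×1.71² = 1.301 J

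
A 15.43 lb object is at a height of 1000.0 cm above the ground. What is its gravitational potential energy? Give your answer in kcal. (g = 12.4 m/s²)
PE = mgh = 6.999 kg × 12.4 m/s² × 10 m = 867.9 J = 0.2074 kcal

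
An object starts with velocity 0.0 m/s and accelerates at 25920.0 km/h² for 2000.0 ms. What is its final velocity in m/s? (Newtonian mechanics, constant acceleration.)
v = v₀ + at (with unit conversion) = 4.0 m/s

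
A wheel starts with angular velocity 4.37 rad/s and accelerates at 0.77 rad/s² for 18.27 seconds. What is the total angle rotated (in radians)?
θ = ω₀t + ½αt² = 4.37×18.27 + ½×0.77×18.27² = 208.35 rad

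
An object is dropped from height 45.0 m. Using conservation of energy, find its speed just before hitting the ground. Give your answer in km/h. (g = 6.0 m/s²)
mgh = ½mv² → v = √(2gh) = √(2×6.0×45) = 23.24 m/s = 83.66 km/h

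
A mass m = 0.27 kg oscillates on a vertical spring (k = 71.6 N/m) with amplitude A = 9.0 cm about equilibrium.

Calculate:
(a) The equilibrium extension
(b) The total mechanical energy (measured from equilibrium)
x_eq = mg/k = 0.27×9.81/71.6 = 0.03699 m = 3.699 cm
E = ½kA² = ½×71.6×(0.09)² = 0.29 J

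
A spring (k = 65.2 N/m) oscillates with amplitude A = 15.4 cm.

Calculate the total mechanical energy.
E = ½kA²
E = ½kA² = ½×65.2×(0.154)² = 0.7731 J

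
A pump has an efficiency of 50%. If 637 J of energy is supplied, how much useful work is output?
W_out = η × W_in = 0.5 × 637 = 318.5 J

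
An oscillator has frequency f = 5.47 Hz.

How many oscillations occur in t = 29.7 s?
n = f×t = 5.47×29.7 = 162.5 oscillations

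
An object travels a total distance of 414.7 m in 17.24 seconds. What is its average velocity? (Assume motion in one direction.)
v_avg = Δd / Δt = 414.7 / 17.24 = 24.05 m/s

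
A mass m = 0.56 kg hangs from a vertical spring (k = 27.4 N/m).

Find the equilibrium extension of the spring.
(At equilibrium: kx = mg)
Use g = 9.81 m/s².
x_eq = mg/k = 0.56×9.81/27.4 = 0.2005 m = 20.05 cm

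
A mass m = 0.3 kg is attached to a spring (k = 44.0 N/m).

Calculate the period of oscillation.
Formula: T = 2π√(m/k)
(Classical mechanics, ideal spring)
T = 2π√(m/k) = 2π√(0.3/44.0) = 0.5188 s; f = 1/T = 1.927 Hz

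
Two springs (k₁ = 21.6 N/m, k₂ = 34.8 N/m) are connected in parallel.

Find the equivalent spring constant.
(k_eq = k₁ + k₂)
k_eq = k₁ + k₂ = 21.6 + 34.8 = 56.4 N/m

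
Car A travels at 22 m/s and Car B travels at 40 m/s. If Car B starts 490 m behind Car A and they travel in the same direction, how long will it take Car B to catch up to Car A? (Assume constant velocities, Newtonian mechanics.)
Relative speed: v_rel = 40 - 22 = 18 m/s
Time to catch: t = d₀/v_rel = 490/18 = 27.22 s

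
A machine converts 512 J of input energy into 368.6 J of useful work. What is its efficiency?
η = W_out/W_in = 368.6/512 = 0.7199 = 71.99%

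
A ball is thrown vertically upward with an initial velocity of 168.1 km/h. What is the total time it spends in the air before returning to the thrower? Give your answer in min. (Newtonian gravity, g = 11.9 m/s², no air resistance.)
t_total = 2v₀/g (with unit conversion) = 0.1308 min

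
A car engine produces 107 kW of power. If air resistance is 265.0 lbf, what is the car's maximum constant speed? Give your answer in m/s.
P = Fv → v = P/F = 107000 W / 1179 N = 90.77 m/s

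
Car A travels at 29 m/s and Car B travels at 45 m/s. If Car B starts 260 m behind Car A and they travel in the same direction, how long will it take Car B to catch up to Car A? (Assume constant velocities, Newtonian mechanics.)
Relative speed: v_rel = 45 - 29 = 16 m/s
Time to catch: t = d₀/v_rel = 260/16 = 16.25 s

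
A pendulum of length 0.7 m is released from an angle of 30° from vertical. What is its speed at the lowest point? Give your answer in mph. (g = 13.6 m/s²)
h = L(1 − cosθ) = 0.7×(1 − cos30°) = 0.09378 m
v = √(2gh) = √(2×13.6×0.09378) = 1.597 m/s = 3.573 mph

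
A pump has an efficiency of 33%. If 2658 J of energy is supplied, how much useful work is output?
W_out = η × W_in = 0.33 × 2658 = 877.14 J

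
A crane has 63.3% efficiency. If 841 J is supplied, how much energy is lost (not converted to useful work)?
W_out = η × W_in = 0.633×841 = 532.35 J
W_lost = W_in − W_out = 841 − 532.35 = 308.65 J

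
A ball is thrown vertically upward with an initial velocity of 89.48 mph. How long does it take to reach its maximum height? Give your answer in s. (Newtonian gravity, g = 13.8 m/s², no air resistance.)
t_up = v₀/g (with unit conversion) = 2.899 s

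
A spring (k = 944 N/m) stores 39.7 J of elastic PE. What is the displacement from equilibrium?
PE = ½kx² → x = √(2PE/k) = √(2×39.7/944) = 0.29 m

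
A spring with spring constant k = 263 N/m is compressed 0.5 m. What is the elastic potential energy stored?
PE = ½kx² = ½×263×0.5² = 32.88 J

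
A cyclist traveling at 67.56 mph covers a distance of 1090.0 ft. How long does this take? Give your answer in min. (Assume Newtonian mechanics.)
t = d/v (with unit conversion) = 0.1833 min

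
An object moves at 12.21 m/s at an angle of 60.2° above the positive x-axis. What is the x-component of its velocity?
vₓ = v cos(θ) = 12.21 × cos(60.2°) = 6.07 m/s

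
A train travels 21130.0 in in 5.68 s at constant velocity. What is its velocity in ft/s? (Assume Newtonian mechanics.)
v = d/t (with unit conversion) = 310.0 ft/s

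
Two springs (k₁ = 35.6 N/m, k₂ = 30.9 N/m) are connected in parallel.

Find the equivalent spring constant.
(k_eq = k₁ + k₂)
k_eq = k₁ + k₂ = 35.6 + 30.9 = 66.5 N/m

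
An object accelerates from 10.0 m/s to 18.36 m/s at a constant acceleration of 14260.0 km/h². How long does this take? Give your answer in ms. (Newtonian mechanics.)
t = (v - v₀)/a (with unit conversion) = 7598.0 ms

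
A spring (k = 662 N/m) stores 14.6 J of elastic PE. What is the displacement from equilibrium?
PE = ½kx² → x = √(2PE/k) = √(2×14.6/662) = 0.21 m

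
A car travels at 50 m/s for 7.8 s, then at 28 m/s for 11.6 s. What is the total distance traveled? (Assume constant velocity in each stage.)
d₁ = v₁t₁ = 50 × 7.8 = 390 m
d₂ = v₂t₂ = 28 × 11.6 = 324.8 m
d_total = 390 + 324.8 = 714.8 m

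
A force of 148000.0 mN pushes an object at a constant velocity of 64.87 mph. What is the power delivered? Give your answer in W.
P = Fv = 148 N × 29 m/s = 4292 W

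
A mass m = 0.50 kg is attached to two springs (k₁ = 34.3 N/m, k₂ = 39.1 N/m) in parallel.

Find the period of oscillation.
k_eq = k₁+k₂ = 73.4 N/m
T = 2π√(m/k_eq) = 2π√(0.5/73.4) = 0.5186 s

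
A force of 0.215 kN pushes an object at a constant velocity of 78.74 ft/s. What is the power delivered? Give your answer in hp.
P = Fv = 215 N × 24 m/s = 5160 W = 6.92 hp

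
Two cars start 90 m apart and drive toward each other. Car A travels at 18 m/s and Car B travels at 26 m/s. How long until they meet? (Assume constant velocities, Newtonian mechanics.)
Combined speed: v_combined = 18 + 26 = 44 m/s
Time to meet: t = d/44 = 90/44 = 2.05 s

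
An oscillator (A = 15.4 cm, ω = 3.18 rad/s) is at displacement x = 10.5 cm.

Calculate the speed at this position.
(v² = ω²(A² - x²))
v = ω√(A² − x²) = 3.18×√(0.154² − 0.105²) = 0.3582 m/s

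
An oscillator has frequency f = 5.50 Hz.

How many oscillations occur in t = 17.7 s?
n = f×t = 5.5×17.7 = 97.35 oscillations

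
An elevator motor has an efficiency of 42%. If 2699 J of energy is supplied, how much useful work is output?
W_out = η × W_in = 0.42 × 2699 = 1133.6 J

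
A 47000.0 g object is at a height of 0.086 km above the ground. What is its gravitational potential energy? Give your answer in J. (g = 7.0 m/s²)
PE = mgh = 47 kg × 7.0 m/s² × 86 m = 2.829e+04 J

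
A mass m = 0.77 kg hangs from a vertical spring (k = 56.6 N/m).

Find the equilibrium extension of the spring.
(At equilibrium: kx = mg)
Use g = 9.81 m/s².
x_eq = mg/k = 0.77×9.81/56.6 = 0.1335 m = 13.35 cm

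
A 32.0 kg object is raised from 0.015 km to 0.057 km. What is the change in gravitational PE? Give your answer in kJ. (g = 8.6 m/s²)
ΔPE = mg(h₂ − h₁) = 32 kg × 8.6 m/s² × (57 − 15) m = 1.156e+04 J = 11.56 kJ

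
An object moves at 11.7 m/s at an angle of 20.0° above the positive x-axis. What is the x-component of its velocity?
vₓ = v cos(θ) = 11.7 × cos(20.0°) = 10.99 m/s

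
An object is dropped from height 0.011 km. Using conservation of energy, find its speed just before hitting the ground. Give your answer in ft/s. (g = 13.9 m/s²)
mgh = ½mv² → v = √(2gh) = √(2×13.9×11) = 17.49 m/s = 57.37 ft/s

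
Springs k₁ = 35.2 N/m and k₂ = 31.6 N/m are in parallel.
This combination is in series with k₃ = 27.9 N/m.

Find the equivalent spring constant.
k₁₂ = k₁ + k₂ = 66.8 N/m (parallel)
1/k_eq = 1/k₁₂ + 1/k₃ → k_eq = 19.68 N/m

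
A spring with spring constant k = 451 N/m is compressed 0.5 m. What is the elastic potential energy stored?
PE = ½kx² = ½×451×0.5² = 56.38 J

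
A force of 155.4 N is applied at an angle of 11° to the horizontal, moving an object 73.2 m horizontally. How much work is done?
W = Fd cosθ = 155.4×73.2×cos(11°) = 11166.0 J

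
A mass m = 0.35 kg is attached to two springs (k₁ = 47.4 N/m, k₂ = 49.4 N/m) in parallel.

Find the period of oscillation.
k_eq = k₁+k₂ = 96.8 N/m
T = 2π√(m/k_eq) = 2π√(0.35/96.8) = 0.3778 s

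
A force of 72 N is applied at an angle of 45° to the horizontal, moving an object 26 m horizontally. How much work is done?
W = Fd cosθ = 72×26×cos(45°) = 1323.7 J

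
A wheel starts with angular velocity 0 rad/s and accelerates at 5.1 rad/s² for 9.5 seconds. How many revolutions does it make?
θ = ω₀t + ½αt² = 0×9.5 + ½×5.1×9.5² = 230.14 rad
Revolutions = θ/(2π) = 230.14/(2π) = 36.63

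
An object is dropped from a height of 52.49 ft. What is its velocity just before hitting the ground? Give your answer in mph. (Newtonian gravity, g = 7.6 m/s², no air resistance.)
v = √(2gh) (with unit conversion) = 34.88 mph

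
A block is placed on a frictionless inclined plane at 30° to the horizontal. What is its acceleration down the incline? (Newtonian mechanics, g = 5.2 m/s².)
a = g sin(θ) = 5.2 × sin(30°) = 5.2 × 0.5 = 2.6 m/s²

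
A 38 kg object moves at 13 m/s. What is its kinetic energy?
KE = ½mv² = ½×38×13² = 3211.0 J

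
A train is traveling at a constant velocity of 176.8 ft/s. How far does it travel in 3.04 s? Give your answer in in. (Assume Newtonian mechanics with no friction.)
d = vt (with unit conversion) = 6450.0 in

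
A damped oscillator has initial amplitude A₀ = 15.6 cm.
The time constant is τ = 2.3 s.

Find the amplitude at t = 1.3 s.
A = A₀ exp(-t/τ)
A = A₀ exp(−t/τ) = 15.6×exp(−1.3/2.3) = 8.864 cm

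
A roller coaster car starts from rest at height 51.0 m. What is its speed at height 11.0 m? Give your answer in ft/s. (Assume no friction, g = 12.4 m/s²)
mgh₁ = ½mv₂² + mgh₂ → v₂ = √(2g(h₁−h₂)) = √(2×12.4×(51−11)) = 31.5 m/s = 103.3 ft/s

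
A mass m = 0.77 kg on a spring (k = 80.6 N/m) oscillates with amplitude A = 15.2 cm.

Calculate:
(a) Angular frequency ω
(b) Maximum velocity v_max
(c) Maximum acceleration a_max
ω = √(k/m) = √(80.6/0.77) = 10.23 rad/s
v_max = ωA = 10.23×0.152 = 1.555 m/s
a_max = ω²A = 10.23²×0.152 = 15.91 m/s²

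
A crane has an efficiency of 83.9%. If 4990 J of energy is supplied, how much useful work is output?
W_out = η × W_in = 0.839 × 4990 = 4186.6 J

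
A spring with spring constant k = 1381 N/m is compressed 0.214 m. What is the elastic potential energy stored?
PE = ½kx² = ½×1381×0.214² = 31.62 J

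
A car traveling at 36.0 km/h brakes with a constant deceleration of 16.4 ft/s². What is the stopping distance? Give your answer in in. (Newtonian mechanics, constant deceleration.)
d = v₀² / (2a) (with unit conversion) = 393.8 in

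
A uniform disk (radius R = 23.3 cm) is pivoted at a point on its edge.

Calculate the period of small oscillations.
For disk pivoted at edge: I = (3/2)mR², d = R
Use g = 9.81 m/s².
I/m = (3/2)R² = 0.08143 m²; d = R = 0.233 m
T = 2π√((3/2)R²/(gR)) = 2π√(3R/(2g)) = 1.186 s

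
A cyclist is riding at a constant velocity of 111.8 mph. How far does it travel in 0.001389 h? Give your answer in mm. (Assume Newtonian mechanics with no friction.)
d = vt (with unit conversion) = 249900.0 mm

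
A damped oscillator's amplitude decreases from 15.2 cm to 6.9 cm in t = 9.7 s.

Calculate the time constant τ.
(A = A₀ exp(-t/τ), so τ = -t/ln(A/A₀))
A/A₀ = 6.9/15.2 = 0.4539; ln(A/A₀) = -0.7898
τ = −t/ln(A/A₀) = −9.7/-0.7898 = 12.28 s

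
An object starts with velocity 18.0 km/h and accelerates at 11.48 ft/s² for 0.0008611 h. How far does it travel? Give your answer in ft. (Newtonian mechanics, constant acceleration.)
d = v₀t + ½at² (with unit conversion) = 106.0 ft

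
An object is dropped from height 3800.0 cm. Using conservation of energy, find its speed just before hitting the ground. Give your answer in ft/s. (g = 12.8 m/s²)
mgh = ½mv² → v = √(2gh) = √(2×12.8×38) = 31.19 m/s = 102.3 ft/s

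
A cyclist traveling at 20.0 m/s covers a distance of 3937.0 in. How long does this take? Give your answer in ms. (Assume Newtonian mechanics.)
t = d/v (with unit conversion) = 5000.0 ms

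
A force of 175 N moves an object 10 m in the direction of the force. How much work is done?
W = Fd = 175×10 = 1750.0 J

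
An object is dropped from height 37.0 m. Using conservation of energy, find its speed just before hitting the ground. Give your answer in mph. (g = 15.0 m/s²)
mgh = ½mv² → v = √(2gh) = √(2×15.0×37) = 33.32 m/s = 74.53 mph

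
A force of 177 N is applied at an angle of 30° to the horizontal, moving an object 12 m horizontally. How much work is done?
W = Fd cosθ = 177×12×cos(30°) = 1839.4 J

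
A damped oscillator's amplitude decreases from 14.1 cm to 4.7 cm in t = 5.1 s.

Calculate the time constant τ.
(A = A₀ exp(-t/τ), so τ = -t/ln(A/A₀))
A/A₀ = 4.7/14.1 = 0.3333; ln(A/A₀) = -1.099
τ = −t/ln(A/A₀) = −5.1/-1.099 = 4.642 s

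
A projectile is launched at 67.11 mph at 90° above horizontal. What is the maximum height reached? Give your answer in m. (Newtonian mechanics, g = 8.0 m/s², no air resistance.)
H = v₀²sin²(θ)/(2g) (with unit conversion) = 56.25 m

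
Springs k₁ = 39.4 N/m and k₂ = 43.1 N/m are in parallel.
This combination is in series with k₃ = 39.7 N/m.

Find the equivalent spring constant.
k₁₂ = k₁ + k₂ = 82.5 N/m (parallel)
1/k_eq = 1/k₁₂ + 1/k₃ → k_eq = 26.8 N/m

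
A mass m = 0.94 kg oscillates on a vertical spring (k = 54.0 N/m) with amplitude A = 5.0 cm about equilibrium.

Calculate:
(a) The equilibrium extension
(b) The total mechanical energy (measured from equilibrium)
x_eq = mg/k = 0.94×9.81/54.0 = 0.1708 m = 17.08 cm
E = ½kA² = ½×54.0×(0.05)² = 0.0675 J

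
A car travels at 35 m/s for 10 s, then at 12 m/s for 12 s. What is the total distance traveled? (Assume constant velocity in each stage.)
d₁ = v₁t₁ = 35 × 10 = 350 m
d₂ = v₂t₂ = 12 × 12 = 144 m
d_total = 350 + 144 = 494 m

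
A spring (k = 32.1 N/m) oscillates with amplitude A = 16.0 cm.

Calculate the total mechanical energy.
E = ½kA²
E = ½kA² = ½×32.1×(0.16)² = 0.4109 J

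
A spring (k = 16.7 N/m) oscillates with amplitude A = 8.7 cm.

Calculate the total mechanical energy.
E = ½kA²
E = ½kA² = ½×16.7×(0.087)² = 0.0632 J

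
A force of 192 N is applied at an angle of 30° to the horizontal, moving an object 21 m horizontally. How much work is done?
W = Fd cosθ = 192×21×cos(30°) = 3491.8 J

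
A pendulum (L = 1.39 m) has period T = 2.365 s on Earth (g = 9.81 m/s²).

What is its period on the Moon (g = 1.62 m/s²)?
T = 2π√(L/g), so T_moon/T_earth = √(g_earth/g_moon)
T_moon = 2π√(1.39/1.62) = 5.82 s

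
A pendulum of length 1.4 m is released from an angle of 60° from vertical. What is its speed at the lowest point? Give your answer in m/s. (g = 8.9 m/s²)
h = L(1 − cosθ) = 1.4×(1 − cos60°) = 0.7 m
v = √(2gh) = √(2×8.9×0.7) = 3.53 m/s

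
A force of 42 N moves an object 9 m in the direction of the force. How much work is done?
W = Fd = 42×9 = 378.0 J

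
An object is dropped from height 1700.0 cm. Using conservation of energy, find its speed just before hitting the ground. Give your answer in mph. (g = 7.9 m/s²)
mgh = ½mv² → v = √(2gh) = √(2×7.9×17) = 16.39 m/s = 36.66 mph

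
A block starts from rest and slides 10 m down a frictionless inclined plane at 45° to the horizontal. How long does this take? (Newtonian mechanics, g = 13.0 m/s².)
a = g sin(θ) = 13.0 × sin(45°) = 9.19 m/s²
t = √(2d/a) = √(2 × 10 / 9.19) = 1.48 s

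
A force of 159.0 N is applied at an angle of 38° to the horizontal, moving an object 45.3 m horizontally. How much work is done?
W = Fd cosθ = 159.0×45.3×cos(38°) = 5675.8 J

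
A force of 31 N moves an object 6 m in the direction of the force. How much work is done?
W = Fd = 31×6 = 186.0 J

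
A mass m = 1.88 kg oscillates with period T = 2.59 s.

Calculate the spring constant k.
T = 2π√(m/k) → k = m(2π/T)² = 1.88×(2π/2.59)² = 11.06 N/m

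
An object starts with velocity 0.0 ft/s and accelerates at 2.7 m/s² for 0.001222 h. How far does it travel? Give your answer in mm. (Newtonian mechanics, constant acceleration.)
d = v₀t + ½at² (with unit conversion) = 26130.0 mm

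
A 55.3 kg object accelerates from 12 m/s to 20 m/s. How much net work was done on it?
W_net = ΔKE = ½m(v₂² − v₁²) = ½×55.3×(20² − 12²) = 7078.4 J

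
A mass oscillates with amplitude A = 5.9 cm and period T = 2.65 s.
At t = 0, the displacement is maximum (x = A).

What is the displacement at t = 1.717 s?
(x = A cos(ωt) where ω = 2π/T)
ω = 2π/T = 2π/2.65 = 2.371 rad/s
x = A cos(ωt) = 5.9×cos(2.371×1.717) = -3.53 cm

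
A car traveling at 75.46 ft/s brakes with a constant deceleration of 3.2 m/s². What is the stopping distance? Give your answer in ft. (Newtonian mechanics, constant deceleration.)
d = v₀² / (2a) (with unit conversion) = 271.2 ft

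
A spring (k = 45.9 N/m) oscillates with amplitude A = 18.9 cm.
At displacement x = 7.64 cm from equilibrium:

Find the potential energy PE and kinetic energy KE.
E_total = ½kA² = ½×45.9×(0.189)² = 0.8198 J
PE = ½kx² = ½×45.9×(0.0764)² = 0.134 J
KE = E_total − PE = 0.6858 J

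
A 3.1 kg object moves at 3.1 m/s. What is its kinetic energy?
KE = ½mv² = ½×3.1×3.1² = 14.8955 J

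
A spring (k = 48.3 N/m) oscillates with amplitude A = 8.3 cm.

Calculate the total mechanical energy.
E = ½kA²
E = ½kA² = ½×48.3×(0.083)² = 0.1664 J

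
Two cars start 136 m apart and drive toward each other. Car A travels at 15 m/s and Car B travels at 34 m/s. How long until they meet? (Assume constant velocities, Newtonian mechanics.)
Combined speed: v_combined = 15 + 34 = 49 m/s
Time to meet: t = d/49 = 136/49 = 2.78 s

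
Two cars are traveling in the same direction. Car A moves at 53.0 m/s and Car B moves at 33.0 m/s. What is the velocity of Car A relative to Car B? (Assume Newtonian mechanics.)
v_rel = v_A - v_B = 53.0 - 33.0 = 20.0 m/s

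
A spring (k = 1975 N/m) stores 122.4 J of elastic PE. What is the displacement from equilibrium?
PE = ½kx² → x = √(2PE/k) = √(2×122.4/1975) = 0.3521 m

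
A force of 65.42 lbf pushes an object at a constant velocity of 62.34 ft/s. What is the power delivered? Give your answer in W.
P = Fv = 291 N × 19 m/s = 5529 W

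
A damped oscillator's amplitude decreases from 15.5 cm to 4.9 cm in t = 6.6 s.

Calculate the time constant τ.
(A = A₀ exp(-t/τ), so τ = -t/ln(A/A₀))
A/A₀ = 4.9/15.5 = 0.3161; ln(A/A₀) = -1.152
τ = −t/ln(A/A₀) = −6.6/-1.152 = 5.731 s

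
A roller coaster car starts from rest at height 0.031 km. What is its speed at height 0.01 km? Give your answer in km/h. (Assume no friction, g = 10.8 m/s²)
mgh₁ = ½mv₂² + mgh₂ → v₂ = √(2g(h₁−h₂)) = √(2×10.8×(31−10)) = 21.3 m/s = 76.67 km/h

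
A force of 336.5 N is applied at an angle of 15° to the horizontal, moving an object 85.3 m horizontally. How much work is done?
W = Fd cosθ = 336.5×85.3×cos(15°) = 27725.0 J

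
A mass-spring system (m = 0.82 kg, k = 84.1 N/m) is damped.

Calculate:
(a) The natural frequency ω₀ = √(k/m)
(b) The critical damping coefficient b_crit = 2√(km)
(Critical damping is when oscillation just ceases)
ω₀ = √(k/m) = √(84.1/0.82) = 10.13 rad/s
b_crit = 2√(km) = 2√(84.1×0.82) = 16.61 kg/s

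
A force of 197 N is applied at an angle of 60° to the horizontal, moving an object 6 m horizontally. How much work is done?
W = Fd cosθ = 197×6×cos(60°) = 591.0 J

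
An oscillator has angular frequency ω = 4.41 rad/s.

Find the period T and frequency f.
T = 2π/ω = 2π/4.41 = 1.425 s; f = ω/2π = 0.7019 Hz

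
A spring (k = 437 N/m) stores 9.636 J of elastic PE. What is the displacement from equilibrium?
PE = ½kx² → x = √(2PE/k) = √(2×9.636/437) = 0.21 m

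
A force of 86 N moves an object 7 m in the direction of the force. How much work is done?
W = Fd = 86×7 = 602.0 J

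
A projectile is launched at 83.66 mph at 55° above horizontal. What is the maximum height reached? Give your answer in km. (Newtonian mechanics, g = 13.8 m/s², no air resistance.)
H = v₀²sin²(θ)/(2g) (with unit conversion) = 0.03401 km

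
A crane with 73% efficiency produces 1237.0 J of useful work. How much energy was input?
W_in = W_out/η = 1237.0/0.73 = 1694.5 J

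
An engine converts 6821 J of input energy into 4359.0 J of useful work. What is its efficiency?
η = W_out/W_in = 4359.0/6821 = 0.6391 = 63.91%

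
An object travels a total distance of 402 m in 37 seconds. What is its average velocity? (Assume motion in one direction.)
v_avg = Δd / Δt = 402 / 37 = 10.86 m/s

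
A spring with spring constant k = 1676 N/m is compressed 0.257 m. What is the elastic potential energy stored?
PE = ½kx² = ½×1676×0.257² = 55.35 J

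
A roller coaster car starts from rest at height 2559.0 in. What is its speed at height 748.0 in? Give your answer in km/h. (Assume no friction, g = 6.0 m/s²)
mgh₁ = ½mv₂² + mgh₂ → v₂ = √(2g(h₁−h₂)) = √(2×6.0×(65−19)) = 23.49 m/s = 84.58 km/h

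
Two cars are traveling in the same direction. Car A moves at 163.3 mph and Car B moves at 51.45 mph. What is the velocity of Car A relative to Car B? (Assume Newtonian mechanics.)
v_rel = v_A - v_B = 163.3 - 51.45 = 111.9 mph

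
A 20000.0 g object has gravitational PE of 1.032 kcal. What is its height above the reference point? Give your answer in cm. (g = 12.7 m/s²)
PE = mgh → h = PE/(mg) = 4318 J / (20 kg × 12.7 m/s²) = 17 m = 1700.0 cm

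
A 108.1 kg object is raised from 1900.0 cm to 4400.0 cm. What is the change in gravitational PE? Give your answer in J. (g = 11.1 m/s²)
ΔPE = mg(h₂ − h₁) = 108.1 kg × 11.1 m/s² × (44 − 19) m = 3e+04 J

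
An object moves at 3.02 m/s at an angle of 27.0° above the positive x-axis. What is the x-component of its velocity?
vₓ = v cos(θ) = 3.02 × cos(27.0°) = 2.69 m/s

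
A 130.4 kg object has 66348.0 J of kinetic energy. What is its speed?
KE = ½mv² → v = √(2KE/m) = √(2×66348.0/130.4) = 31.9 m/s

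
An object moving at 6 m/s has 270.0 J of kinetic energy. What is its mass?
KE = ½mv² → m = 2KE/v² = 2×270.0/6² = 15.0 kg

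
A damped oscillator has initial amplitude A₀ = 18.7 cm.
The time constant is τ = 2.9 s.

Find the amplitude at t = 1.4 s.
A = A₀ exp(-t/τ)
A = A₀ exp(−t/τ) = 18.7×exp(−1.4/2.9) = 11.54 cm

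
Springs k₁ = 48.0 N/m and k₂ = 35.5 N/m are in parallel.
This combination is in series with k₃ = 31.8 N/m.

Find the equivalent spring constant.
k₁₂ = k₁ + k₂ = 83.5 N/m (parallel)
1/k_eq = 1/k₁₂ + 1/k₃ → k_eq = 23.03 N/m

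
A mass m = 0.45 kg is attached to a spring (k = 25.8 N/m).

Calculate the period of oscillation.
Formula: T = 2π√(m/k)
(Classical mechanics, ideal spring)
T = 2π√(m/k) = 2π√(0.45/25.8) = 0.8298 s; f = 1/T = 1.205 Hz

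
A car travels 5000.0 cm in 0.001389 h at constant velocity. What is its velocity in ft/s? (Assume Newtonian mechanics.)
v = d/t (with unit conversion) = 32.81 ft/s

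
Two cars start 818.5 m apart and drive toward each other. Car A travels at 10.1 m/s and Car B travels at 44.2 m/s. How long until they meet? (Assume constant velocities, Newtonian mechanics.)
Combined speed: v_combined = 10.1 + 44.2 = 54.3 m/s
Time to meet: t = d/54.3 = 818.5/54.3 = 15.07 s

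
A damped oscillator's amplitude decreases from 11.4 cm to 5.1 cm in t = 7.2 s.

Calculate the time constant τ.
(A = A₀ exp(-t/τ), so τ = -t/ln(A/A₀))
A/A₀ = 5.1/11.4 = 0.4474; ln(A/A₀) = -0.8044
τ = −t/ln(A/A₀) = −7.2/-0.8044 = 8.951 s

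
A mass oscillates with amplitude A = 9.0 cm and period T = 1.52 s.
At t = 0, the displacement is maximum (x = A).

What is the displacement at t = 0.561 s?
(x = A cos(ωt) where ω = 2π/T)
ω = 2π/T = 2π/1.52 = 4.134 rad/s
x = A cos(ωt) = 9.0×cos(4.134×0.561) = -6.123 cm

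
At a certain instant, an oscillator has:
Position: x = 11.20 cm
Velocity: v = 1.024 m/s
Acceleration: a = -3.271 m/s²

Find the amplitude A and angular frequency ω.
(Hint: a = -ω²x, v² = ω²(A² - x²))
a = −ω²x → ω = √(|a|/x) = √(3.271/0.112) = 5.404 rad/s
v² = ω²(A² − x²) → A = √(x² + v²/ω²) = √(0.112² + 1.024²/5.404²) = 0.2201 m = 22.01 cm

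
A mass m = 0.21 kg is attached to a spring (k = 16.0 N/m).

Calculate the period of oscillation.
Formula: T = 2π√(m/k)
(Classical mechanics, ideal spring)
T = 2π√(m/k) = 2π√(0.21/16.0) = 0.7198 s; f = 1/T = 1.389 Hz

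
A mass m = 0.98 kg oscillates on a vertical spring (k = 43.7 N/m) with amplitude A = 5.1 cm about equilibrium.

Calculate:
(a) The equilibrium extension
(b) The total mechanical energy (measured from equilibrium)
x_eq = mg/k = 0.98×9.81/43.7 = 0.22 m = 22 cm
E = ½kA² = ½×43.7×(0.051)² = 0.05683 J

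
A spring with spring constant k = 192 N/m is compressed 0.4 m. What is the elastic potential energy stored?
PE = ½kx² = ½×192×0.4² = 15.36 J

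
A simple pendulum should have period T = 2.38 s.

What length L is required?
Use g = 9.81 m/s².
T = 2π√(L/g) → L = g(T/2π)² = 9.81×(2.38/2π)² = 1.408 m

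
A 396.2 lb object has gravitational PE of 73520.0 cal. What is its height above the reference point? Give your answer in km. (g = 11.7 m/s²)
PE = mgh → h = PE/(mg) = 3.076e+05 J / (179.7 kg × 11.7 m/s²) = 146.3 m = 0.1463 km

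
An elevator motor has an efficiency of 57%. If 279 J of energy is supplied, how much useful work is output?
W_out = η × W_in = 0.57 × 279 = 159.03 J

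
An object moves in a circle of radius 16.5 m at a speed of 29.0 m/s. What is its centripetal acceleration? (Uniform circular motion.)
a_c = v²/r = 29.0²/16.5 = 841/16.5 = 50.97 m/s²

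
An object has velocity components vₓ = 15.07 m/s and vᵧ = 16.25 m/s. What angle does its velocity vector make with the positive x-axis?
θ = arctan(vᵧ/vₓ) = arctan(16.25/15.07) = 47.16°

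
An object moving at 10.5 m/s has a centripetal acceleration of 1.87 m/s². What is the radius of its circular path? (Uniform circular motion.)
r = v²/a_c = 10.5²/1.87 = 58.96 m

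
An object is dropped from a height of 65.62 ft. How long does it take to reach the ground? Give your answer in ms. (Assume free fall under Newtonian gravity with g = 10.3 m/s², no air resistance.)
t = √(2h/g) (with unit conversion) = 1971.0 ms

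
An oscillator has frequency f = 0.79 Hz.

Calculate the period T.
T = 1/f = 1/0.79 = 1.266 s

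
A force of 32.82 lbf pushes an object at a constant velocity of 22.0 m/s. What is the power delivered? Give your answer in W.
P = Fv = 146 N × 22 m/s = 3212 W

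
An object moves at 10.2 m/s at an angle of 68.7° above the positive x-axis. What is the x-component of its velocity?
vₓ = v cos(θ) = 10.2 × cos(68.7°) = 3.71 m/s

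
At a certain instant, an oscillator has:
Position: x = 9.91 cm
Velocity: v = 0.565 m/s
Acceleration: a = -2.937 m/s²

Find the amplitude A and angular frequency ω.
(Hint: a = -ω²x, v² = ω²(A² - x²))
a = −ω²x → ω = √(|a|/x) = √(2.937/0.0991) = 5.444 rad/s
v² = ω²(A² − x²) → A = √(x² + v²/ω²) = √(0.0991² + 0.565²/5.444²) = 0.1435 m = 14.35 cm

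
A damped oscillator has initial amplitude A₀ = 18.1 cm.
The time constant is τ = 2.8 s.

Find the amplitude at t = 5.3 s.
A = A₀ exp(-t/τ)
A = A₀ exp(−t/τ) = 18.1×exp(−5.3/2.8) = 2.727 cm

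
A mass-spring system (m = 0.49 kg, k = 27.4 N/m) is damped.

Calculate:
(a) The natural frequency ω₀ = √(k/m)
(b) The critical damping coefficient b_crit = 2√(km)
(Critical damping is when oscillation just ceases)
ω₀ = √(k/m) = √(27.4/0.49) = 7.478 rad/s
b_crit = 2√(km) = 2√(27.4×0.49) = 7.328 kg/s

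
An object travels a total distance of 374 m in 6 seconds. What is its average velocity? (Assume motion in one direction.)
v_avg = Δd / Δt = 374 / 6 = 62.33 m/s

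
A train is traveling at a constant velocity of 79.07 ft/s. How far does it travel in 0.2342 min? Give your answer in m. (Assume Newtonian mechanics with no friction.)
d = vt (with unit conversion) = 338.7 m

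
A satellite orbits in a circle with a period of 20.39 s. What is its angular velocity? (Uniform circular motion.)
ω = 2π/T = 2π/20.39 = 0.3082 rad/s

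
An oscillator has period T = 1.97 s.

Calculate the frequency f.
f = 1/T = 1/1.97 = 0.5076 Hz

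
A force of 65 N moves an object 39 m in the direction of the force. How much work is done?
W = Fd = 65×39 = 2535.0 J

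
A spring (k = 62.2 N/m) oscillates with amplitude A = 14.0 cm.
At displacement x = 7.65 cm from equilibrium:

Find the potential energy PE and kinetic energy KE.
E_total = ½kA² = ½×62.2×(0.14)² = 0.6096 J
PE = ½kx² = ½×62.2×(0.0765)² = 0.182 J
KE = E_total − PE = 0.4276 J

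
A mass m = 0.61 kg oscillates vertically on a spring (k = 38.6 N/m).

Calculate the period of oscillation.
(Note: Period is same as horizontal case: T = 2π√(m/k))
T = 2π√(m/k) = 2π√(0.61/38.6) = 0.7899 s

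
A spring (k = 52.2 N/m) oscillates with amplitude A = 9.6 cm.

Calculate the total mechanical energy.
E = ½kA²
E = ½kA² = ½×52.2×(0.096)² = 0.2405 J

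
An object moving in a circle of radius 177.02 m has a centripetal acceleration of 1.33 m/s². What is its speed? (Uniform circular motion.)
v = √(a_c × r) = √(1.33 × 177.02) = 15.34 m/s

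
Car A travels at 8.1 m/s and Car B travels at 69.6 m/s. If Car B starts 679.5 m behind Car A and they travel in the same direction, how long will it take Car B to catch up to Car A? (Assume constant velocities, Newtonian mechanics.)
Relative speed: v_rel = 69.6 - 8.1 = 61.5 m/s
Time to catch: t = d₀/v_rel = 679.5/61.5 = 11.05 s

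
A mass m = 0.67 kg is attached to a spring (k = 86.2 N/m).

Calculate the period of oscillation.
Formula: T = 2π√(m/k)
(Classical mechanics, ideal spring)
T = 2π√(m/k) = 2π√(0.67/86.2) = 0.5539 s; f = 1/T = 1.805 Hz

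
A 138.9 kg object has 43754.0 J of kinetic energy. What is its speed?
KE = ½mv² → v = √(2KE/m) = √(2×43754.0/138.9) = 25.1 m/s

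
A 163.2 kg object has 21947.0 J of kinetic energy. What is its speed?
KE = ½mv² → v = √(2KE/m) = √(2×21947.0/163.2) = 16.4 m/s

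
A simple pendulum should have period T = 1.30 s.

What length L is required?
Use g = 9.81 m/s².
T = 2π√(L/g) → L = g(T/2π)² = 9.81×(1.3/2π)² = 0.4199 m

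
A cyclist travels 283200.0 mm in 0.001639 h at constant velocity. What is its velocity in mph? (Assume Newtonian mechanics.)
v = d/t (with unit conversion) = 107.4 mph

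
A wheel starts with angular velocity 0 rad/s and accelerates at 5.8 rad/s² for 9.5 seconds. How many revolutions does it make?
θ = ω₀t + ½αt² = 0×9.5 + ½×5.8×9.5² = 261.72 rad
Revolutions = θ/(2π) = 261.72/(2π) = 41.65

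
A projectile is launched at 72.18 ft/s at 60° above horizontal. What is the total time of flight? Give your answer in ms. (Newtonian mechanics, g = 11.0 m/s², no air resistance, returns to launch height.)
T = 2v₀sin(θ)/g (with unit conversion) = 3464.0 ms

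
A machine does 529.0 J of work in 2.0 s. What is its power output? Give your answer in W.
P = W/t = 529 J / 2 s = 264.5 W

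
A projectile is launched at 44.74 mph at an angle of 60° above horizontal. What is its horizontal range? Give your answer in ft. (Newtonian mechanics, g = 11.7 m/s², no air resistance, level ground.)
R = v₀² sin(2θ) / g (with unit conversion) = 97.14 ft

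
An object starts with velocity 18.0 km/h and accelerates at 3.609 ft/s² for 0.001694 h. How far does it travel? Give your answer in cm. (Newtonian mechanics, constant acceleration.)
d = v₀t + ½at² (with unit conversion) = 5095.0 cm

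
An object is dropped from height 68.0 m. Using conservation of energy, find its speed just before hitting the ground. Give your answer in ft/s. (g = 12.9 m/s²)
mgh = ½mv² → v = √(2gh) = √(2×12.9×68) = 41.89 m/s = 137.4 ft/s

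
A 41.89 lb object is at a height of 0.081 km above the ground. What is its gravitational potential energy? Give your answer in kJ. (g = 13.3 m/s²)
PE = mgh = 19 kg × 13.3 m/s² × 81 m = 2.047e+04 J = 20.47 kJ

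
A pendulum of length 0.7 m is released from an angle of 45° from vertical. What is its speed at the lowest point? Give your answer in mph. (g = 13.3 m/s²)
h = L(1 − cosθ) = 0.7×(1 − cos45°) = 0.205 m
v = √(2gh) = √(2×13.3×0.205) = 2.335 m/s = 5.224 mph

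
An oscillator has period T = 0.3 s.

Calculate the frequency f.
f = 1/T = 1/0.3 = 3.333 Hz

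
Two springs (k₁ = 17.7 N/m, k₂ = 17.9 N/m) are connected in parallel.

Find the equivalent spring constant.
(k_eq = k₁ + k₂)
k_eq = k₁ + k₂ = 17.7 + 17.9 = 35.6 N/m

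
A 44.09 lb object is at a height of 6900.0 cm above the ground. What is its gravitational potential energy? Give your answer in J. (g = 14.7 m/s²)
PE = mgh = 20 kg × 14.7 m/s² × 69 m = 2.028e+04 J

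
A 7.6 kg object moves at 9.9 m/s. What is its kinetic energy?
KE = ½mv² = ½×7.6×9.9² = 372.438 J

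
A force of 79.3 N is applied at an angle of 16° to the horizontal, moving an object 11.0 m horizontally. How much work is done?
W = Fd cosθ = 79.3×11.0×cos(16°) = 838.51 J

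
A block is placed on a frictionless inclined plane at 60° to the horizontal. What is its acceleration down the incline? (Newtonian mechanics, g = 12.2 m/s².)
a = g sin(θ) = 12.2 × sin(60°) = 12.2 × 0.866 = 10.57 m/s²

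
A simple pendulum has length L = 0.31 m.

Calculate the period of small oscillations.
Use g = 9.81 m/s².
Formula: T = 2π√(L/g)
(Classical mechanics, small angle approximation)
T = 2π√(L/g) = 2π√(0.31/9.81) = 1.117 s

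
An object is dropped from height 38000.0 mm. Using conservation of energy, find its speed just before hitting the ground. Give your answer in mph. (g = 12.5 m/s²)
mgh = ½mv² → v = √(2gh) = √(2×12.5×38) = 30.82 m/s = 68.95 mph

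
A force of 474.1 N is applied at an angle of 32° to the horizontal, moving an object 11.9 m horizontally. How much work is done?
W = Fd cosθ = 474.1×11.9×cos(32°) = 4784.5 J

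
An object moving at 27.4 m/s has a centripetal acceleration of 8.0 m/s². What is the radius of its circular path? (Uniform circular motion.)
r = v²/a_c = 27.4²/8.0 = 93.84 m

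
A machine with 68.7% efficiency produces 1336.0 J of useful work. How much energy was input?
W_in = W_out/η = 1336.0/0.687 = 1944.7 J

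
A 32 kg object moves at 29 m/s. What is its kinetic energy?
KE = ½mv² = ½×32×29² = 13456.0 J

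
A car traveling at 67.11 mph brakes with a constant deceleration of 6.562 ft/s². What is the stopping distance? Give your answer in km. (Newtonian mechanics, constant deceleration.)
d = v₀² / (2a) (with unit conversion) = 0.225 km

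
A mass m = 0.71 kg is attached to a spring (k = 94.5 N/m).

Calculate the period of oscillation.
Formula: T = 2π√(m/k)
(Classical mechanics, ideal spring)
T = 2π√(m/k) = 2π√(0.71/94.5) = 0.5446 s; f = 1/T = 1.836 Hz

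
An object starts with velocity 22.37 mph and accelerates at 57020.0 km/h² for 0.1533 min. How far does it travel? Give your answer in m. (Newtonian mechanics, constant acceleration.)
d = v₀t + ½at² (with unit conversion) = 278.1 m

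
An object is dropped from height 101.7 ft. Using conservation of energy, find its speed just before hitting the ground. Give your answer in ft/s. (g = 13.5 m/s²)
mgh = ½mv² → v = √(2gh) = √(2×13.5×31) = 28.93 m/s = 94.92 ft/s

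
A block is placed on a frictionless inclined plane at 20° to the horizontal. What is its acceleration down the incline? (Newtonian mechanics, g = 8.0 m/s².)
a = g sin(θ) = 8.0 × sin(20°) = 8.0 × 0.342 = 2.74 m/s²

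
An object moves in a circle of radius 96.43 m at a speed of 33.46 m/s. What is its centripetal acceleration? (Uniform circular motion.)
a_c = v²/r = 33.46²/96.43 = 1119.57/96.43 = 11.61 m/s²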